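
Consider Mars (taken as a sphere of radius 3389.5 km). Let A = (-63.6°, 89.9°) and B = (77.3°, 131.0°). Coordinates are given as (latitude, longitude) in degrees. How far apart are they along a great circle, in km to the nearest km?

8468 km

Let φ₁ = -1.1100 rad, φ₂ = 1.3491 rad, and Δλ = 0.7173 rad.
cos c = sin φ₁ sin φ₂ + cos φ₁ cos φ₂ cos Δλ = (-0.8957)(0.9755) + (0.4446)(0.2198)(0.7536) = -0.80014,
so c = arccos(-0.80014) = 2.49832 rad.
Distance = R·c = 3389.5 × 2.4983 ≈ 8468 km.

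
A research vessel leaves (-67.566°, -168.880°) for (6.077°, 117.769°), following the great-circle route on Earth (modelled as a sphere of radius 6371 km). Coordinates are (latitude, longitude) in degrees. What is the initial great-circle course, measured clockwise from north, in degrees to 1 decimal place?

Δλ = -73.351° = -1.2802 rad.
y = sin Δλ · cos φ₂ = (-0.9581)(0.9944) = -0.9527
x = cos φ₁ sin φ₂ − sin φ₁ cos φ₂ cos Δλ = (0.3816)(0.1059) − (-0.9243)(0.9944)(0.2865) = 0.3037
θ = atan2(y, x) = -72.32°; adding 360° gives 287.7°.

287.7°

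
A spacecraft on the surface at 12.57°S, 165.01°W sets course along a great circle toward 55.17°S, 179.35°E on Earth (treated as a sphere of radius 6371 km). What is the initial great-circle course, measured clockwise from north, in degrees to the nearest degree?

193°

Δλ = -15.640° = -0.2730 rad.
y = sin Δλ · cos φ₂ = (-0.2696)(0.5711) = -0.1540
x = cos φ₁ sin φ₂ − sin φ₁ cos φ₂ cos Δλ = (0.9760)(-0.8209) − (-0.2176)(0.5711)(0.9630) = -0.6815
θ = atan2(y, x) = -167.27°; adding 360° gives 193°.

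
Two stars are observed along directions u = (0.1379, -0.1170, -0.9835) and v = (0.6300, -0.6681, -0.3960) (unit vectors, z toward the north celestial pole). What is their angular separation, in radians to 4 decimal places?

0.9830 rad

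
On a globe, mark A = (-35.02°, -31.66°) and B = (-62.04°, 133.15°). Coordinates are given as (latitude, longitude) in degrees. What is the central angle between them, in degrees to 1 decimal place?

82.2°

With latitudes φ₁ = -35.020°, φ₂ = -62.040° and longitude difference Δλ = 164.810°:
Haversine: a = sin²(Δφ/2) + cos φ₁ cos φ₂ sin²(Δλ/2) = 0.0546 + (0.8190)(0.4689)(0.9825) = 0.43184.
Central angle c = 2·arcsin(√a) = 1.43405 rad.
So the angular separation is 82.2°.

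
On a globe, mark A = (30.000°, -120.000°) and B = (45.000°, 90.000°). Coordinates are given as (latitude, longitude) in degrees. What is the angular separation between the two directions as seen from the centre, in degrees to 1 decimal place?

100.2°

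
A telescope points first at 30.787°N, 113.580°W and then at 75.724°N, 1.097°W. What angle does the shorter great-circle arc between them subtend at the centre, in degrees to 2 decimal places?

65.48°

Let φ₁ = 0.5373 rad, φ₂ = 1.3216 rad, and Δλ = 1.9632 rad.
cos c = sin φ₁ sin φ₂ + cos φ₁ cos φ₂ cos Δλ = (0.5118)(0.9691) + (0.8591)(0.2466)(-0.3824) = 0.41503,
so c = arccos(0.41503) = 1.14282 rad.
So the angular separation is 65.48°.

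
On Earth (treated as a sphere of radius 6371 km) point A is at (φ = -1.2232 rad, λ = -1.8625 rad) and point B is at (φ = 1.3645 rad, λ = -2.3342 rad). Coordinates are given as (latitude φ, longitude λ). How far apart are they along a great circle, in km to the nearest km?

16580 km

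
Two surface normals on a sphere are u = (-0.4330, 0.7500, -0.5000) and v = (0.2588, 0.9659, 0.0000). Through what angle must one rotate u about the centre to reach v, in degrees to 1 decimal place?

u·v = 0.6124; |u| = 1.0000, |v| = 1.0000.
cos θ = (u·v)/(|u||v|) = 0.6124, so θ = 52.2°.

52.2°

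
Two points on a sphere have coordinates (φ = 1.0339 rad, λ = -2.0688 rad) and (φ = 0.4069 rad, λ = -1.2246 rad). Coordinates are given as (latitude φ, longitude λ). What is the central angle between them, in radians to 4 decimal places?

0.8604 rad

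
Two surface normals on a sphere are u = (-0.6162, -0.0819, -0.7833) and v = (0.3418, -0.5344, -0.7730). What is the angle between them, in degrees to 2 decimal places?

63.98°

u·v = 0.4386; |u| = 1.0000, |v| = 1.0000.
cos θ = (u·v)/(|u||v|) = 0.4387, so θ = 63.98°.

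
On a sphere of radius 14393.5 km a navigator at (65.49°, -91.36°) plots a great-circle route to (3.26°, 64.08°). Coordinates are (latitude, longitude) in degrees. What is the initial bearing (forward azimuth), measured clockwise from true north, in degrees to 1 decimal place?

26.0°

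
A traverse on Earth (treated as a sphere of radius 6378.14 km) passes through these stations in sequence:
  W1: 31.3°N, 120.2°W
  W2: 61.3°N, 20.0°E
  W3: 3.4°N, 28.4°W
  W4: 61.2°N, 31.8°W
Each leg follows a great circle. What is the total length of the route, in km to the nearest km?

23160 km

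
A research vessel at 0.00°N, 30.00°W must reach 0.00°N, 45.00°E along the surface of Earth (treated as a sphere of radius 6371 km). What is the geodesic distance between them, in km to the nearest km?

8340 km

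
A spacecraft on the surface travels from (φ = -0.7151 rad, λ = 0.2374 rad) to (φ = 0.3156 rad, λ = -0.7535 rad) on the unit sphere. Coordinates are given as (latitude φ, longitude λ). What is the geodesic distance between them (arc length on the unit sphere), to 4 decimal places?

1.3799

Let φ₁ = -0.7151 rad, φ₂ = 0.3156 rad, and Δλ = -0.9909 rad.
cos c = sin φ₁ sin φ₂ + cos φ₁ cos φ₂ cos Δλ = (-0.6557)(0.3104) + (0.7550)(0.9506)(0.5479) = 0.18976,
so c = arccos(0.18976) = 1.37988 rad.
On the unit sphere the arc length equals the central angle: 1.3799.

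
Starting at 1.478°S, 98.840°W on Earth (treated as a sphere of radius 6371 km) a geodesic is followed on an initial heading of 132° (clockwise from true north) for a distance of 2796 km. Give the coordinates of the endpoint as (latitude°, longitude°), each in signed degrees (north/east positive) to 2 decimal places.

Angular distance δ = d/R = 2796/6371 = 0.43886 rad; initial bearing θ = 2.3038 rad.
sin φ₂ = sin φ₁ cos δ + cos φ₁ sin δ cos θ = (-0.0258)(0.9052) + (0.9997)(0.4249)(-0.6691) = -0.3076, so φ₂ = -17.91°.
Δλ = atan2(sin θ sin δ cos φ₁, cos δ − sin φ₁ sin φ₂) = atan2(0.3157, 0.8973) = 19.382°.
λ₂ = -98.840° + 19.382° = -79.46°.

-17.91°, -79.46°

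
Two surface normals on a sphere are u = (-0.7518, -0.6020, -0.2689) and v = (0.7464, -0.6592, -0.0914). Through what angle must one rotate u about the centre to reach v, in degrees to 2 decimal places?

u·v = -0.1397; |u| = 1.0000, |v| = 1.0000.
cos θ = (u·v)/(|u||v|) = -0.1397, so θ = 98.03°.

98.03°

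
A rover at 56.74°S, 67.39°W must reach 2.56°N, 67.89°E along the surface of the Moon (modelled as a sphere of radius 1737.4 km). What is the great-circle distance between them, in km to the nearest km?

3495 km

With latitudes φ₁ = -56.740°, φ₂ = 2.560° and longitude difference Δλ = 135.280°:
cos c = sin φ₁ sin φ₂ + cos φ₁ cos φ₂ cos Δλ = (-0.8362)(0.0447) + (0.5484)(0.9990)(-0.7106) = -0.42666,
so c = arccos(-0.42666) = 2.01159 rad.
Distance = R·c = 1737.4 × 2.0116 ≈ 3495 km.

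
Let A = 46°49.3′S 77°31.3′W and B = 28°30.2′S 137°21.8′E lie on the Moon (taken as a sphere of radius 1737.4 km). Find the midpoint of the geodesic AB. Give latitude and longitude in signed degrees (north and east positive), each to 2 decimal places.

-67.33°, -171.69°

The central angle between A and B is δ = 1.7166 rad.
With f = 0.5, the slerp weights are sin((1−f)δ)/sin δ = 0.7648 and sin(fδ)/sin δ = 0.7648.
Weighted sum of the unit vectors: (0.7648)·(0.1479,-0.6681,-0.7292) + (0.7648)·(-0.6465,0.5952,-0.4772) = (-0.3814, -0.0557, -0.9227).
Converting back: φ = atan2(z, √(x²+y²)) = -67.33°, λ = atan2(y, x) = -171.69°.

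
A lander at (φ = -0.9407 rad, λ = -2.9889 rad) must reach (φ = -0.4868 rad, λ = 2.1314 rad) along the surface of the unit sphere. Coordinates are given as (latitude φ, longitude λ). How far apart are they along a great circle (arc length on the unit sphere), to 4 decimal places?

In radians: φ₁ = -0.9407, φ₂ = -0.4868, Δλ = -66.628° = -1.1629 rad.
cos c = sin φ₁ sin φ₂ + cos φ₁ cos φ₂ cos Δλ = (-0.8080)(-0.4678) + (0.5892)(0.8838)(0.3967) = 0.58456,
so c = arccos(0.58456) = 0.94646 rad.
On the unit sphere the arc length equals the central angle: 0.9465.

0.9465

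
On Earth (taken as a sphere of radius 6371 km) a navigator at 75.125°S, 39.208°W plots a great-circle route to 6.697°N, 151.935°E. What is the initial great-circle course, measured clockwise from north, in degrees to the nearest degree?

With φ₁ = -1.3112, φ₂ = 0.1169, Δλ = -2.9471 rad, the forward-azimuth formula gives
θ = atan2( sin Δλ cos φ₂ , cos φ₁ sin φ₂ − sin φ₁ cos φ₂ cos Δλ ) = atan2(-0.1919, -0.9119) = -168.11°.
Adding 360° brings this into [0°, 360°): 192°.

192°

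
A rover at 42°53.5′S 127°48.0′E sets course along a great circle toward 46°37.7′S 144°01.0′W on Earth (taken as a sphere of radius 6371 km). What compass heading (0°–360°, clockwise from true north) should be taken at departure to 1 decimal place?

With φ₁ = -0.7486, φ₂ = -0.8138, Δλ = 1.5391 rad, the forward-azimuth formula gives
θ = atan2( sin Δλ cos φ₂ , cos φ₁ sin φ₂ − sin φ₁ cos φ₂ cos Δλ ) = atan2(0.6864, -0.5178) = 127.03°.
So the initial bearing is 127.0°.

127.0°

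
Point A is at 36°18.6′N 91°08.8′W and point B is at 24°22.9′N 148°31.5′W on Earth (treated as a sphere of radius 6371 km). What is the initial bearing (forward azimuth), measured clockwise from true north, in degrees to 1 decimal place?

With φ₁ = 0.6337, φ₂ = 0.4255, Δλ = -1.0014 rad, the forward-azimuth formula gives
θ = atan2( sin Δλ cos φ₂ , cos φ₁ sin φ₂ − sin φ₁ cos φ₂ cos Δλ ) = atan2(-0.7671, 0.0419) = -86.87°.
Adding 360° brings this into [0°, 360°): 273.1°.

273.1°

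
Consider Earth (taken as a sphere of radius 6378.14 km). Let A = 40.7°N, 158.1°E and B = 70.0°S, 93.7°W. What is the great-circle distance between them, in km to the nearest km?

14909 km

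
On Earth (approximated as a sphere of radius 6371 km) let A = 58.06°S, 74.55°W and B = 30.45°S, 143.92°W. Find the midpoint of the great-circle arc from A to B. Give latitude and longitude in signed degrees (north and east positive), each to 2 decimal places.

-49.45°, -118.64°

Central angle δ = 0.9388 rad. Interpolating on the sphere with fraction f = 0.5:
P = [sin((1−f)δ)·A + sin(fδ)·B] / sin δ = 0.5606·A + 0.5606·B in Cartesian coordinates,
giving P = (-0.3116, -0.5705, -0.7599), i.e. latitude -49.45°, longitude -118.64°.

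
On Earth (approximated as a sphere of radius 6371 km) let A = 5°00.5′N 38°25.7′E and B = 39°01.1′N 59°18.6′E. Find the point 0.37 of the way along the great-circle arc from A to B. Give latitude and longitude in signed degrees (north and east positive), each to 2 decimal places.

17.87°, 45.04°

The central angle between A and B is δ = 0.6792 rad.
With f = 0.37, the slerp weights are sin((1−f)δ)/sin δ = 0.6606 and sin(fδ)/sin δ = 0.3959.
Weighted sum of the unit vectors: (0.6606)·(0.7804,0.6192,0.0873) + (0.3959)·(0.3965,0.6681,0.6296) = (0.6725, 0.6735, 0.3069).
Converting back: φ = atan2(z, √(x²+y²)) = 17.87°, λ = atan2(y, x) = 45.04°.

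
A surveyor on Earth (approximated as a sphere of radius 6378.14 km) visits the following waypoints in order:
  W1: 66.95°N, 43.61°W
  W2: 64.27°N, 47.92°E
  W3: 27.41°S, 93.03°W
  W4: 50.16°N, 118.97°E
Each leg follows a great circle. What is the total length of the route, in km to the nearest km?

Leg W1→W2: central angle 0.6017 rad, distance 3837.5 km.
Leg W2→W3: central angle 2.3660 rad, distance 15090.7 km.
Leg W3→W4: central angle 2.5604 rad, distance 16330.3 km.
Total: 3837.5 + 15090.7 + 16330.3 ≈ 35259 km.

35259 km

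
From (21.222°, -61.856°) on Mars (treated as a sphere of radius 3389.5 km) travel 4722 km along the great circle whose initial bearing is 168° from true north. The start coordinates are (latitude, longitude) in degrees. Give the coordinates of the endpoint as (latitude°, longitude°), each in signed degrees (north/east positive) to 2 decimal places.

-56.46°, -40.12°

Angular distance δ = d/R = 4722/3389.5 = 1.39313 rad; initial bearing θ = 2.9322 rad.
sin φ₂ = sin φ₁ cos δ + cos φ₁ sin δ cos θ = (0.3620)(0.1767) + (0.9322)(0.9843)(-0.9781) = -0.8335, so φ₂ = -56.46°.
Δλ = atan2(sin θ sin δ cos φ₁, cos δ − sin φ₁ sin φ₂) = atan2(0.1908, 0.4784) = 21.738°.
λ₂ = -61.856° + 21.738° = -40.12°.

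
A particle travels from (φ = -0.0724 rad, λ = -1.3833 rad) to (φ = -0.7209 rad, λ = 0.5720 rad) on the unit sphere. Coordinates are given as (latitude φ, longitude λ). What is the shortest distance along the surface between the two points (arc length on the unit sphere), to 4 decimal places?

With latitudes φ₁ = -4.148°, φ₂ = -41.305° and longitude difference Δλ = 112.030°:
cos c = sin φ₁ sin φ₂ + cos φ₁ cos φ₂ cos Δλ = (-0.0723)(-0.6601) + (0.9974)(0.7512)(-0.3751) = -0.23329,
so c = arccos(-0.23329) = 1.80626 rad.
On the unit sphere the arc length equals the central angle: 1.8063.

1.8063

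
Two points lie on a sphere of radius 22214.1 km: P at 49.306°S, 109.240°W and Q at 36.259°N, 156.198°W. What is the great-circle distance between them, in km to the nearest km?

Let φ₁ = -0.8606 rad, φ₂ = 0.6328 rad, and Δλ = -0.8196 rad.
cos c = sin φ₁ sin φ₂ + cos φ₁ cos φ₂ cos Δλ = (-0.7582)(0.5914) + (0.6520)(0.8064)(0.6825) = -0.08958,
so c = arccos(-0.08958) = 1.66050 rad.
Distance = R·c = 22214.1 × 1.6605 ≈ 36886 km.

36886 km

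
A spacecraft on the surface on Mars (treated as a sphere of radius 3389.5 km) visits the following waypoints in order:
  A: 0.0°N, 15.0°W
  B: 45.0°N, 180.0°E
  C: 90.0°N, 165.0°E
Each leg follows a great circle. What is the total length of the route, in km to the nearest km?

Leg A→B: central angle 2.3227 rad, distance 7872.7 km.
Leg B→C: central angle 0.7854 rad, distance 2662.1 km.
Total: 7872.7 + 2662.1 ≈ 10535 km.

10535 km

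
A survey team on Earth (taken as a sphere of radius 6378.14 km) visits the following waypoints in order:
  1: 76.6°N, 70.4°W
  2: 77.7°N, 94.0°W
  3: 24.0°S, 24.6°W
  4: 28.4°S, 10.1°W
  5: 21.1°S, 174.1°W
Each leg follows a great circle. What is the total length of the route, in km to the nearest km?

28542 km

Leg 1→2: central angle 0.0929 rad, distance 592.6 km.
Leg 2→3: central angle 1.9060 rad, distance 12156.5 km.
Leg 3→4: central angle 0.2395 rad, distance 1527.6 km.
Leg 4→5: central angle 2.2366 rad, distance 14265.1 km.
Total: 592.6 + 12156.5 + 1527.6 + 14265.1 ≈ 28542 km.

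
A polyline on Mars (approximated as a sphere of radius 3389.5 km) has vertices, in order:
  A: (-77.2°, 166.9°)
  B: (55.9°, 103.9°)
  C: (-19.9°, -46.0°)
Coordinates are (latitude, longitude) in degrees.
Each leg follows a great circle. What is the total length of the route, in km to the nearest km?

Leg A→B: central angle 2.4205 rad, distance 8204.3 km.
Leg B→C: central angle 2.4008 rad, distance 8137.5 km.
Total: 8204.3 + 8137.5 ≈ 16342 km.

16342 km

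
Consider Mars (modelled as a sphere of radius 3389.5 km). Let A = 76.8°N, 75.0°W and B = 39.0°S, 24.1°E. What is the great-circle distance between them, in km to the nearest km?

7682 km

With latitudes φ₁ = 76.800°, φ₂ = -39.000° and longitude difference Δλ = 99.100°:
cos c = sin φ₁ sin φ₂ + cos φ₁ cos φ₂ cos Δλ = (0.9736)(-0.6293) + (0.2284)(0.7771)(-0.1582) = -0.64076,
so c = arccos(-0.64076) = 2.26628 rad.
Distance = R·c = 3389.5 × 2.2663 ≈ 7682 km.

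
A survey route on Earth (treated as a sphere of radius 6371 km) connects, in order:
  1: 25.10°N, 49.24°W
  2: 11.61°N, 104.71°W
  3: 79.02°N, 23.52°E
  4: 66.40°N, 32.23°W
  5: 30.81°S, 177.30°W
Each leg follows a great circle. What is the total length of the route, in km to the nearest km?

33079 km

Leg 1→2: central angle 0.9420 rad, distance 6001.4 km.
Leg 2→3: central angle 1.4886 rad, distance 9483.8 km.
Leg 3→4: central angle 0.3408 rad, distance 2170.9 km.
Leg 4→5: central angle 2.4208 rad, distance 15422.7 km.
Total: 6001.4 + 9483.8 + 2170.9 + 15422.7 ≈ 33079 km.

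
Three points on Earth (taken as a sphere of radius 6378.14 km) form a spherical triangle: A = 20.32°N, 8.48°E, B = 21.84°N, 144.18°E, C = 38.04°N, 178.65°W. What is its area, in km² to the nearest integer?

45041112 km²

Side lengths (central angles): a = 0.6236, b = 2.1163, c = 2.0872 rad; semiperimeter s = 2.4136.
By l'Huilier's theorem, tan(E/4) = √[tan(s/2) tan((s−a)/2) tan((s−b)/2) tan((s−c)/2)], giving spherical excess E = 1.1072 rad.
Area = E·R² = 1.1072 × (6378.14)² ≈ 45041112 km².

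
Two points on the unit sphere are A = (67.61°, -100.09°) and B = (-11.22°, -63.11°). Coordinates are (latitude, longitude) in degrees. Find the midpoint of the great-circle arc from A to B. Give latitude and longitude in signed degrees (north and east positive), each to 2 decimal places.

Central angle δ = 1.4520 rad. Interpolating on the sphere with fraction f = 0.5:
P = [sin((1−f)δ)·A + sin(fδ)·B] / sin δ = 0.6686·A + 0.6686·B in Cartesian coordinates,
giving P = (0.2520, -0.8356, 0.4881), i.e. latitude 29.22°, longitude -73.22°.

29.22°, -73.22°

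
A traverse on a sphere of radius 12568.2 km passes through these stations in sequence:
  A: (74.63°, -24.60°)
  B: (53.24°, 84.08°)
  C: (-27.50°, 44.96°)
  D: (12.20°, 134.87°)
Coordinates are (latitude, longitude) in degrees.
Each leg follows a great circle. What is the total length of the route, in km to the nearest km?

49777 km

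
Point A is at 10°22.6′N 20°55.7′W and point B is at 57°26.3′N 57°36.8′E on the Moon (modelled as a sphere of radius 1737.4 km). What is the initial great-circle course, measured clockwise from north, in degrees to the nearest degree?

Δλ = 78.542° = 1.3708 rad.
y = sin Δλ · cos φ₂ = (0.9801)(0.5382) = 0.5275
x = cos φ₁ sin φ₂ − sin φ₁ cos φ₂ cos Δλ = (0.9836)(0.8428) − (0.1801)(0.5382)(0.1987) = 0.8098
θ = atan2(y, x) = 33.08°, so the bearing is 33°.

33°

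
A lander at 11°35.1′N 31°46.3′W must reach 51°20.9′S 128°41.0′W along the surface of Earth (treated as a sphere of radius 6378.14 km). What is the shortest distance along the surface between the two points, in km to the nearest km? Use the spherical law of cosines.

11502 km

In radians: φ₁ = 0.2022, φ₂ = -0.8962, Δλ = -96.912° = -1.6914 rad.
cos c = sin φ₁ sin φ₂ + cos φ₁ cos φ₂ cos Δλ = (0.2008)(-0.7810) + (0.9796)(0.6246)(-0.1203) = -0.23046,
so c = arccos(-0.23046) = 1.80335 rad.
Distance = R·c = 6378.14 × 1.8034 ≈ 11502 km.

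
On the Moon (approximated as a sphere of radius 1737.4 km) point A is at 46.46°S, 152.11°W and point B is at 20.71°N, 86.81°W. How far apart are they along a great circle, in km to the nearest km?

2707 km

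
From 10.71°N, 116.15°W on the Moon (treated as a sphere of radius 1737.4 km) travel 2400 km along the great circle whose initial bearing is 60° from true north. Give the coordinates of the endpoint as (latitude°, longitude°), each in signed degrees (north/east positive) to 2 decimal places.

Angular distance δ = d/R = 2400/1737.4 = 1.38137 rad; initial bearing θ = 1.0472 rad.
sin φ₂ = sin φ₁ cos δ + cos φ₁ sin δ cos θ = (0.1858)(0.1883) + (0.9826)(0.9821)(0.5000) = 0.5175, so φ₂ = 31.16°.
Δλ = atan2(sin θ sin δ cos φ₁, cos δ − sin φ₁ sin φ₂) = atan2(0.8357, 0.0921) = 83.710°.
λ₂ = -116.150° + 83.710° = -32.44°.

31.16°, -32.44°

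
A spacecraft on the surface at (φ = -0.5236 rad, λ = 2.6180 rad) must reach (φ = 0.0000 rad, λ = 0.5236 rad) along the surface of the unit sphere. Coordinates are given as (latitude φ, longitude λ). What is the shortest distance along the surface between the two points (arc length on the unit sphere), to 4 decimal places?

With latitudes φ₁ = -30.000°, φ₂ = 0.000° and longitude difference Δλ = -120.000°:
cos c = sin φ₁ sin φ₂ + cos φ₁ cos φ₂ cos Δλ = (-0.5000)(0.0000) + (0.8660)(1.0000)(-0.5000) = -0.43302,
so c = arccos(-0.43302) = 2.01863 rad.
On the unit sphere the arc length equals the central angle: 2.0186.

2.0186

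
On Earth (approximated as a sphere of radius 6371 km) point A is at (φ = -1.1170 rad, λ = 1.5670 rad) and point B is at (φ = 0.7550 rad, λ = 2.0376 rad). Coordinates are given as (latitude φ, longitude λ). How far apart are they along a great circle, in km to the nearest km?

12159 km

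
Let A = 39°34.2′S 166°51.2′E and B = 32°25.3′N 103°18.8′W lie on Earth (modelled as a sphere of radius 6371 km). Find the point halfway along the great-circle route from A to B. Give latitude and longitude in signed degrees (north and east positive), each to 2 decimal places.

The central angle between A and B is δ = 1.9173 rad.
With f = 0.5, the slerp weights are sin((1−f)δ)/sin δ = 0.8702 and sin(fδ)/sin δ = 0.8702.
Weighted sum of the unit vectors: (0.8702)·(-0.7506,0.1753,-0.6370) + (0.8702)·(-0.1944,-0.8214,0.5361) = (-0.8223, -0.5622, -0.0878).
Converting back: φ = atan2(z, √(x²+y²)) = -5.04°, λ = atan2(y, x) = -145.64°.

-5.04°, -145.64°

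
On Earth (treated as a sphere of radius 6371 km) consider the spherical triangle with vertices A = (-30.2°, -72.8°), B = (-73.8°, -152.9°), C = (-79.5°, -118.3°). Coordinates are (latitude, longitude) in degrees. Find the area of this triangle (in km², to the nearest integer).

2895090 km²

Side lengths (central angles): a = 0.1671, b = 0.9210, c = 1.0187 rad; semiperimeter s = 1.0534.
By l'Huilier's theorem, tan(E/4) = √[tan(s/2) tan((s−a)/2) tan((s−b)/2) tan((s−c)/2)], giving spherical excess E = 0.0713 rad.
Area = E·R² = 0.0713 × (6371)² ≈ 2895090 km².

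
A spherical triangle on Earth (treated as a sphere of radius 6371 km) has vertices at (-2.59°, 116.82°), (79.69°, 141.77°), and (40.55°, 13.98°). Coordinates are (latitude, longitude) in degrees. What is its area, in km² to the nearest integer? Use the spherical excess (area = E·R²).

Side lengths (central angles): a = 0.9809, b = 1.7702, c = 1.4529 rad; semiperimeter s = 2.1020.
By l'Huilier's theorem, tan(E/4) = √[tan(s/2) tan((s−a)/2) tan((s−b)/2) tan((s−c)/2)], giving spherical excess E = 0.9745 rad.
Area = E·R² = 0.9745 × (6371)² ≈ 39555277 km².

39555277 km²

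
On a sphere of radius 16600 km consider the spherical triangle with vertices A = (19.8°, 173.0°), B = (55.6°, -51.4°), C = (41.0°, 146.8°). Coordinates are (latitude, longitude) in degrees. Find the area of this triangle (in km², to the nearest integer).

130552077 km²

Side lengths (central angles): a = 1.4341, b = 0.5368, c = 1.6713 rad; semiperimeter s = 1.8211.
By l'Huilier's theorem, tan(E/4) = √[tan(s/2) tan((s−a)/2) tan((s−b)/2) tan((s−c)/2)], giving spherical excess E = 0.4738 rad.
Area = E·R² = 0.4738 × (16600)² ≈ 130552077 km².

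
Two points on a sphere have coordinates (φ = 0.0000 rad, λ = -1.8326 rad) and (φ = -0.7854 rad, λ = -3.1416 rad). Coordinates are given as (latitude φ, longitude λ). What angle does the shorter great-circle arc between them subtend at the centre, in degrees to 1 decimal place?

With latitudes φ₁ = 0.000°, φ₂ = -45.000° and longitude difference Δλ = -75.000°:
Haversine: a = sin²(Δφ/2) + cos φ₁ cos φ₂ sin²(Δλ/2) = 0.1464 + (1.0000)(0.7071)(0.3706) = 0.40849.
Central angle c = 2·arcsin(√a) = 1.38675 rad.
So the angular separation is 79.5°.

79.5°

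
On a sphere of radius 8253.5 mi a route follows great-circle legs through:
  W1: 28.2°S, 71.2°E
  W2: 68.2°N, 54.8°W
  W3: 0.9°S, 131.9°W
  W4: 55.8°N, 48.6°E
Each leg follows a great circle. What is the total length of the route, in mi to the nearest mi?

Leg W1→W2: central angle 2.2538 rad, distance 18601.8 mi.
Leg W2→W3: central angle 1.5024 rad, distance 12400.3 mi.
Leg W3→W4: central angle 2.1834 rad, distance 18020.5 mi.
Total: 18601.8 + 12400.3 + 18020.5 ≈ 49023 mi.

49023 mi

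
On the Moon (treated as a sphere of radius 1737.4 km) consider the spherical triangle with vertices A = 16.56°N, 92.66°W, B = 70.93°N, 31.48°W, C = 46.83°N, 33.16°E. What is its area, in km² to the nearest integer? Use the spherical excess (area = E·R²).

Side lengths (central angles): a = 0.6680, b = 1.7476, c = 1.1370 rad; semiperimeter s = 1.7763.
By l'Huilier's theorem, tan(E/4) = √[tan(s/2) tan((s−a)/2) tan((s−b)/2) tan((s−c)/2)], giving spherical excess E = 0.2402 rad.
Area = E·R² = 0.2402 × (1737.4)² ≈ 724959 km².

724959 km²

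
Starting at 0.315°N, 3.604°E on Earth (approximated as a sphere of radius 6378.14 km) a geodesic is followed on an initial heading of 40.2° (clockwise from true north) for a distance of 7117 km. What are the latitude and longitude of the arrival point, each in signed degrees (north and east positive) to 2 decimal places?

43.51°, 56.68°

Angular distance δ = d/R = 7117/6378.14 = 1.11584 rad; initial bearing θ = 0.7016 rad.
sin φ₂ = sin φ₁ cos δ + cos φ₁ sin δ cos θ = (0.0055)(0.4394) + (1.0000)(0.8983)(0.7638) = 0.6885, so φ₂ = 43.51°.
Δλ = atan2(sin θ sin δ cos φ₁, cos δ − sin φ₁ sin φ₂) = atan2(0.5798, 0.4356) = 53.080°.
λ₂ = 3.604° + 53.080° = 56.68°.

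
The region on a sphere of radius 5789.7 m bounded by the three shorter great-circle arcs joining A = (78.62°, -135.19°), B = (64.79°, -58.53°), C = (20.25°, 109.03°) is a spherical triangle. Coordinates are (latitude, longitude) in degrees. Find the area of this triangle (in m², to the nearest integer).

8416002 m²

Side lengths (central angles): a = 1.6480, b = 1.3090, c = 0.4362 rad; semiperimeter s = 1.6966.
By l'Huilier's theorem, tan(E/4) = √[tan(s/2) tan((s−a)/2) tan((s−b)/2) tan((s−c)/2)], giving spherical excess E = 0.2511 rad.
Area = E·R² = 0.2511 × (5789.7)² ≈ 8416002 m².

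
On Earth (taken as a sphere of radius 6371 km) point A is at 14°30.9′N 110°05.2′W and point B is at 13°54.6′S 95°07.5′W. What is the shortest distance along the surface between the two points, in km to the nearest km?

3564 km

With latitudes φ₁ = 14.515°, φ₂ = -13.910° and longitude difference Δλ = 14.962°:
cos c = sin φ₁ sin φ₂ + cos φ₁ cos φ₂ cos Δλ = (0.2506)(-0.2404) + (0.9681)(0.9707)(0.9661) = 0.84758,
so c = arccos(0.84758) = 0.55938 rad.
Distance = R·c = 6371 × 0.5594 ≈ 3564 km.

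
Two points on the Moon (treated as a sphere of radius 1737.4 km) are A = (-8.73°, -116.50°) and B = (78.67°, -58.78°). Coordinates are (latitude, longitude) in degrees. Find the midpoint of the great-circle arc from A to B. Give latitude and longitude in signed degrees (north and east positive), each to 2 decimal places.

36.85°, -107.86°

The central angle between A and B is δ = 1.6159 rad.
With f = 0.5, the slerp weights are sin((1−f)δ)/sin δ = 0.7236 and sin(fδ)/sin δ = 0.7236.
Weighted sum of the unit vectors: (0.7236)·(-0.4410,-0.8846,-0.1518) + (0.7236)·(0.1018,-0.1680,0.9805) = (-0.2455, -0.7617, 0.5997).
Converting back: φ = atan2(z, √(x²+y²)) = 36.85°, λ = atan2(y, x) = -107.86°.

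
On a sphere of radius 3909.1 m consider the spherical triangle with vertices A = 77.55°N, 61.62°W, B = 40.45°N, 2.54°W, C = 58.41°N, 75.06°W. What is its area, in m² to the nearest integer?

Side lengths (central angles): a = 0.8334, b = 0.3434, c = 0.7701 rad; semiperimeter s = 0.9734.
By l'Huilier's theorem, tan(E/4) = √[tan(s/2) tan((s−a)/2) tan((s−b)/2) tan((s−c)/2)], giving spherical excess E = 0.1404 rad.
Area = E·R² = 0.1404 × (3909.1)² ≈ 2146202 m².

2146202 m²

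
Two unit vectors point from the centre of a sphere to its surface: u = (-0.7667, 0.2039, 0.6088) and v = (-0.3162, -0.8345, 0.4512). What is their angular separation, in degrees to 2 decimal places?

u·v = 0.3470; |u| = 1.0000, |v| = 1.0000.
cos θ = (u·v)/(|u||v|) = 0.3470, so θ = 69.70°.

69.70°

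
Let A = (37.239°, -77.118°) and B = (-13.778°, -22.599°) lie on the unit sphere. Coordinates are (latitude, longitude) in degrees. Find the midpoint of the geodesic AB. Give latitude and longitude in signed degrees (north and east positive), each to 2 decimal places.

13.13°, -46.94°

Central angle δ = 1.2612 rad. Interpolating on the sphere with fraction f = 0.5:
P = [sin((1−f)δ)·A + sin(fδ)·B] / sin δ = 0.6191·A + 0.6191·B in Cartesian coordinates,
giving P = (0.6650, -0.7115, 0.2272), i.e. latitude 13.13°, longitude -46.94°.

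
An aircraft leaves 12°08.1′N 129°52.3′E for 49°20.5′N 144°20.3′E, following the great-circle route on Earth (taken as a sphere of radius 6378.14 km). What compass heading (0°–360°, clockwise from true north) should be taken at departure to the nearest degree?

15°

With φ₁ = 0.2118, φ₂ = 0.8612, Δλ = 0.2525 rad, the forward-azimuth formula gives
θ = atan2( sin Δλ cos φ₂ , cos φ₁ sin φ₂ − sin φ₁ cos φ₂ cos Δλ ) = atan2(0.1628, 0.6090) = 14.96°.
So the initial bearing is 15°.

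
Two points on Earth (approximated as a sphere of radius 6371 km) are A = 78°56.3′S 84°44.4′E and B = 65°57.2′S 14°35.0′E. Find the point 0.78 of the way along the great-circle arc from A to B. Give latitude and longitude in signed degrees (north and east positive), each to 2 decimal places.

-70.23°, 21.49°

The central angle between A and B is δ = 0.3955 rad.
With f = 0.78, the slerp weights are sin((1−f)δ)/sin δ = 0.2256 and sin(fδ)/sin δ = 0.7881.
Weighted sum of the unit vectors: (0.2256)·(0.0176,0.1911,-0.9814) + (0.7881)·(0.3944,0.1026,-0.9132) = (0.3147, 0.1239, -0.9410).
Converting back: φ = atan2(z, √(x²+y²)) = -70.23°, λ = atan2(y, x) = 21.49°.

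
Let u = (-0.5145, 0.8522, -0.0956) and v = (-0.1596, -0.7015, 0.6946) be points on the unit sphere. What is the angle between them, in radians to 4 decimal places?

u·v = -0.5821; |u| = 1.0000, |v| = 1.0000.
cos θ = (u·v)/(|u||v|) = -0.5821, so θ = 2.1921 rad.

2.1921 rad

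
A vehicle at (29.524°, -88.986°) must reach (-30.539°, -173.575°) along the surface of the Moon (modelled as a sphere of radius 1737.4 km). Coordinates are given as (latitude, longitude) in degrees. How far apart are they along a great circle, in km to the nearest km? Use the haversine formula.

3043 km

In radians: φ₁ = 0.5153, φ₂ = -0.5330, Δλ = -84.589° = -1.4764 rad.
Haversine: a = sin²(Δφ/2) + cos φ₁ cos φ₂ sin²(Δλ/2) = 0.2505 + (0.8701)(0.8613)(0.4529) = 0.58986.
Central angle c = 2·arcsin(√a) = 1.75150 rad.
Distance = R·c = 1737.4 × 1.7515 ≈ 3043 km.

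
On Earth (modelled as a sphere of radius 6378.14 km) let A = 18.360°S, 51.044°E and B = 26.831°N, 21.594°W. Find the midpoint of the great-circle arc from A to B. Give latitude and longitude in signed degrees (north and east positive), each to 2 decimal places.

Central angle δ = 1.4600 rad. Interpolating on the sphere with fraction f = 0.5:
P = [sin((1−f)δ)·A + sin(fδ)·B] / sin δ = 0.6710·A + 0.6710·B in Cartesian coordinates,
giving P = (0.9571, 0.2749, 0.0915), i.e. latitude 5.25°, longitude 16.02°.

5.25°, 16.02°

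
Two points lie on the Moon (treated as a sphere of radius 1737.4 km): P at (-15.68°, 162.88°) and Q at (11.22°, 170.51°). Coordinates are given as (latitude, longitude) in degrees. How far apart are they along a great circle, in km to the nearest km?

In radians: φ₁ = -0.2737, φ₂ = 0.1958, Δλ = 7.630° = 0.1332 rad.
cos c = sin φ₁ sin φ₂ + cos φ₁ cos φ₂ cos Δλ = (-0.2703)(0.1946) + (0.9628)(0.9809)(0.9911) = 0.88344,
so c = arccos(0.88344) = 0.48765 rad.
Distance = R·c = 1737.4 × 0.4877 ≈ 847 km.

847 km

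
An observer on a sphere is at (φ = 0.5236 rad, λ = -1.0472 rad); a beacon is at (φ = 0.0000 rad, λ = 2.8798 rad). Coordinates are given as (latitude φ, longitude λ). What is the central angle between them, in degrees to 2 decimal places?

127.76°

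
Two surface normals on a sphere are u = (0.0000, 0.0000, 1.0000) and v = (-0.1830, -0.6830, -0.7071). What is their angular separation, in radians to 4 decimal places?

u·v = -0.7071; |u| = 1.0000, |v| = 1.0000.
cos θ = (u·v)/(|u||v|) = -0.7071, so θ = 2.3562 rad.

2.3562 rad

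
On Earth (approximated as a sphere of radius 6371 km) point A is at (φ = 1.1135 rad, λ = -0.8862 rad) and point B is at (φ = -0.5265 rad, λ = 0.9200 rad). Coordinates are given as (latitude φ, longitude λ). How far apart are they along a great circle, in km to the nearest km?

13641 km

In radians: φ₁ = 1.1135, φ₂ = -0.5265, Δλ = 103.488° = 1.8062 rad.
cos c = sin φ₁ sin φ₂ + cos φ₁ cos φ₂ cos Δλ = (0.8972)(-0.5025) + (0.4415)(0.8646)(-0.2332) = -0.53991,
so c = arccos(-0.53991) = 2.14113 rad.
Distance = R·c = 6371 × 2.1411 ≈ 13641 km.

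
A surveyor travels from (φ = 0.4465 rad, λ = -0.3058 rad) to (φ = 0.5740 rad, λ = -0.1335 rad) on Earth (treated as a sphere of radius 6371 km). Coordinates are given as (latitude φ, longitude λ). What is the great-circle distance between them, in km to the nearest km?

Let φ₁ = 0.4465 rad, φ₂ = 0.5740 rad, and Δλ = 0.1723 rad.
cos c = sin φ₁ sin φ₂ + cos φ₁ cos φ₂ cos Δλ = (0.4318)(0.5430) + (0.9020)(0.8397)(0.9852) = 0.98067,
so c = arccos(0.98067) = 0.19695 rad.
Distance = R·c = 6371 × 0.1970 ≈ 1255 km.

1255 km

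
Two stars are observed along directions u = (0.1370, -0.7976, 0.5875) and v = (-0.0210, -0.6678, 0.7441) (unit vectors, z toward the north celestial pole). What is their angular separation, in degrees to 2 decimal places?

u·v = 0.9669; |u| = 1.0000, |v| = 1.0000.
cos θ = (u·v)/(|u||v|) = 0.9668, so θ = 14.80°.

14.80°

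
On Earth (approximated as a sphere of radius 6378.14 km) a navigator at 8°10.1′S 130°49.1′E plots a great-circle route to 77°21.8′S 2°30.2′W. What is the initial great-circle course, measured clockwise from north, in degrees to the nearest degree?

Δλ = -133.322° = -2.3269 rad.
y = sin Δλ · cos φ₂ = (-0.7275)(0.2188) = -0.1592
x = cos φ₁ sin φ₂ − sin φ₁ cos φ₂ cos Δλ = (0.9899)(-0.9758) − (-0.1421)(0.2188)(-0.6861) = -0.9872
θ = atan2(y, x) = -170.84°; adding 360° gives 189°.

189°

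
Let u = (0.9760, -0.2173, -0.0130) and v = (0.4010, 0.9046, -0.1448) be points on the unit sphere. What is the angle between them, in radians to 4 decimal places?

u·v = 0.1967; |u| = 1.0000, |v| = 1.0000.
cos θ = (u·v)/(|u||v|) = 0.1967, so θ = 1.3728 rad.

1.3728 rad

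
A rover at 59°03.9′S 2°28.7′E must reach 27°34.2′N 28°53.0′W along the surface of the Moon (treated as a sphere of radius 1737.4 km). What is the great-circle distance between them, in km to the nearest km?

2743 km

With latitudes φ₁ = -59.065°, φ₂ = 27.570° and longitude difference Δλ = -31.362°:
cos c = sin φ₁ sin φ₂ + cos φ₁ cos φ₂ cos Δλ = (-0.8578)(0.4628) + (0.5141)(0.8864)(0.8539) = -0.00788,
so c = arccos(-0.00788) = 1.57868 rad.
Distance = R·c = 1737.4 × 1.5787 ≈ 2743 km.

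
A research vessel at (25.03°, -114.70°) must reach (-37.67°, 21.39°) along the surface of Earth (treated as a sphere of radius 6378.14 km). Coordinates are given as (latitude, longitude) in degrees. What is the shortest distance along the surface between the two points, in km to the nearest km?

15677 km

In radians: φ₁ = 0.4369, φ₂ = -0.6575, Δλ = 136.090° = 2.3752 rad.
cos c = sin φ₁ sin φ₂ + cos φ₁ cos φ₂ cos Δλ = (0.4231)(-0.6111) + (0.9061)(0.7915)(-0.7204) = -0.77525,
so c = arccos(-0.77525) = 2.45791 rad.
Distance = R·c = 6378.14 × 2.4579 ≈ 15677 km.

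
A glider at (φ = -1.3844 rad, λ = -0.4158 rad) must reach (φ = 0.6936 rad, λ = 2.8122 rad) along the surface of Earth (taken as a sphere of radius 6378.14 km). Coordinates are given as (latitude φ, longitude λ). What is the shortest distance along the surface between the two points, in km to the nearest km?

In radians: φ₁ = -1.3844, φ₂ = 0.6936, Δλ = -175.049° = -3.0552 rad.
Haversine: a = sin²(Δφ/2) + cos φ₁ cos φ₂ sin²(Δλ/2) = 0.7429 + (0.1853)(0.7689)(0.9981) = 0.88510.
Central angle c = 2·arcsin(√a) = 2.44996 rad.
Distance = R·c = 6378.14 × 2.4500 ≈ 15626 km.

15626 km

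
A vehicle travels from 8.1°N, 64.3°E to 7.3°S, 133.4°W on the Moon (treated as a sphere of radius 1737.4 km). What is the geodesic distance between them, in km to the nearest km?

4926 km

Let φ₁ = 0.1414 rad, φ₂ = -0.1274 rad, and Δλ = 2.8327 rad.
Haversine: a = sin²(Δφ/2) + cos φ₁ cos φ₂ sin²(Δλ/2) = 0.0180 + (0.9900)(0.9919)(0.9763) = 0.97671.
Central angle c = 2·arcsin(√a) = 2.83516 rad.
Distance = R·c = 1737.4 × 2.8352 ≈ 4926 km.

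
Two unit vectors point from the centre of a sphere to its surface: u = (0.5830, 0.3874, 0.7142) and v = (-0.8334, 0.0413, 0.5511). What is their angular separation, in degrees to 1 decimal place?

u·v = -0.0763; |u| = 1.0000, |v| = 1.0000.
cos θ = (u·v)/(|u||v|) = -0.0763, so θ = 94.4°.

94.4°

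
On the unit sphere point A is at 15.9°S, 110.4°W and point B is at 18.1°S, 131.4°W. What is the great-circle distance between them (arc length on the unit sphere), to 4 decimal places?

0.3524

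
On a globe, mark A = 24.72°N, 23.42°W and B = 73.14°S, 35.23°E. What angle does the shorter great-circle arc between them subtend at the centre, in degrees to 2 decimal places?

105.26°

Let φ₁ = 0.4314 rad, φ₂ = -1.2765 rad, and Δλ = 1.0236 rad.
cos c = sin φ₁ sin φ₂ + cos φ₁ cos φ₂ cos Δλ = (0.4182)(-0.9570) + (0.9084)(0.2900)(0.5203) = -0.26314,
so c = arccos(-0.26314) = 1.83707 rad.
So the angular separation is 105.26°.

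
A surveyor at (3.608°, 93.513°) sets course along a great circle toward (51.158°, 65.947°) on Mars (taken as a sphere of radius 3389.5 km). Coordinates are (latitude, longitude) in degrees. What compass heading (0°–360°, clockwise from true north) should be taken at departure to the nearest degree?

Δλ = -27.566° = -0.4811 rad.
y = sin Δλ · cos φ₂ = (-0.4628)(0.6272) = -0.2902
x = cos φ₁ sin φ₂ − sin φ₁ cos φ₂ cos Δλ = (0.9980)(0.7789) − (0.0629)(0.6272)(0.8865) = 0.7423
θ = atan2(y, x) = -21.35°; adding 360° gives 339°.

339°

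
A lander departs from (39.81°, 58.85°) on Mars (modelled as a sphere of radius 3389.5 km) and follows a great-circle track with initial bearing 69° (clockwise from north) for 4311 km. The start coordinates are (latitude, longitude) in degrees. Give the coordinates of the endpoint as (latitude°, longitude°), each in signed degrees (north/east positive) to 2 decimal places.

Angular distance δ = d/R = 4311/3389.5 = 1.27187 rad; initial bearing θ = 1.2043 rad.
sin φ₂ = sin φ₁ cos δ + cos φ₁ sin δ cos θ = (0.6402)(0.2945) + (0.7682)(0.9557)(0.3584) = 0.4516, so φ₂ = 26.85°.
Δλ = atan2(sin θ sin δ cos φ₁, cos δ − sin φ₁ sin φ₂) = atan2(0.6853, 0.0053) = 89.553°.
λ₂ = 58.850° + 89.553° = 148.40°.

26.85°, 148.40°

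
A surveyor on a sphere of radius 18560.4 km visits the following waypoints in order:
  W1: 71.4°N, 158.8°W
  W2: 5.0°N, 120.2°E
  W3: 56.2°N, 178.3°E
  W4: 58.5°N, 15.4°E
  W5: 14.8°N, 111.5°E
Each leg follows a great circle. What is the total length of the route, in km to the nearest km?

Leg W1→W2: central angle 1.4381 rad, distance 26691.7 km.
Leg W2→W3: central angle 1.1969 rad, distance 22214.4 km.
Leg W3→W4: central angle 1.1255 rad, distance 20889.9 km.
Leg W4→W5: central angle 1.4059 rad, distance 26094.6 km.
Total: 26691.7 + 22214.4 + 20889.9 + 26094.6 ≈ 95891 km.

95891 km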